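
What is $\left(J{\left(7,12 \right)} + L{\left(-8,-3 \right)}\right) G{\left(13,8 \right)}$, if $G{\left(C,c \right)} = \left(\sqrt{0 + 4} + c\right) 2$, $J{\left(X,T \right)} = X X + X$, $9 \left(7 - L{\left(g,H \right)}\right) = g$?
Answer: $\frac{11500}{9} \approx 1277.8$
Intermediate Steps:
$L{\left(g,H \right)} = 7 - \frac{g}{9}$
$J{\left(X,T \right)} = X + X^{2}$ ($J{\left(X,T \right)} = X^{2} + X = X + X^{2}$)
$G{\left(C,c \right)} = 4 + 2 c$ ($G{\left(C,c \right)} = \left(\sqrt{4} + c\right) 2 = \left(2 + c\right) 2 = 4 + 2 c$)
$\left(J{\left(7,12 \right)} + L{\left(-8,-3 \right)}\right) G{\left(13,8 \right)} = \left(7 \left(1 + 7\right) + \left(7 - - \frac{8}{9}\right)\right) \left(4 + 2 \cdot 8\right) = \left(7 \cdot 8 + \left(7 + \frac{8}{9}\right)\right) \left(4 + 16\right) = \left(56 + \frac{71}{9}\right) 20 = \frac{575}{9} \cdot 20 = \frac{11500}{9}$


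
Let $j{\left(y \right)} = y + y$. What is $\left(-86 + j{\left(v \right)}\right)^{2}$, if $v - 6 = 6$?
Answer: $3844$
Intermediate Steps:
$v = 12$ ($v = 6 + 6 = 12$)
$j{\left(y \right)} = 2 y$
$\left(-86 + j{\left(v \right)}\right)^{2} = \left(-86 + 2 \cdot 12\right)^{2} = \left(-86 + 24\right)^{2} = \left(-62\right)^{2} = 3844$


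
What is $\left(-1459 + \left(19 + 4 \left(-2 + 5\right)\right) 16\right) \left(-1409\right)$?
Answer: $1356867$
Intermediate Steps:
$\left(-1459 + \left(19 + 4 \left(-2 + 5\right)\right) 16\right) \left(-1409\right) = \left(-1459 + \left(19 + 4 \cdot 3\right) 16\right) \left(-1409\right) = \left(-1459 + \left(19 + 12\right) 16\right) \left(-1409\right) = \left(-1459 + 31 \cdot 16\right) \left(-1409\right) = \left(-1459 + 496\right) \left(-1409\right) = \left(-963\right) \left(-1409\right) = 1356867$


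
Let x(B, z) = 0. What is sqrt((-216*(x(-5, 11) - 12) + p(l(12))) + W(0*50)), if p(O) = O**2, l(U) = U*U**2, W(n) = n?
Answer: 36*sqrt(2306) ≈ 1728.8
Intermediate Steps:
l(U) = U**3
sqrt((-216*(x(-5, 11) - 12) + p(l(12))) + W(0*50)) = sqrt((-216*(0 - 12) + (12**3)**2) + 0*50) = sqrt((-216*(-12) + 1728**2) + 0) = sqrt((2592 + 2985984) + 0) = sqrt(2988576 + 0) = sqrt(2988576) = 36*sqrt(2306)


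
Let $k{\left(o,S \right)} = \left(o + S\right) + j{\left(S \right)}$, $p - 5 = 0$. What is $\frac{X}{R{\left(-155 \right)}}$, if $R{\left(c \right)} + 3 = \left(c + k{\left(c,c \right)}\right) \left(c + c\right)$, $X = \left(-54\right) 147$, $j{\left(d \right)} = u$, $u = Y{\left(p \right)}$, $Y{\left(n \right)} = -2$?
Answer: $- \frac{1134}{20681} \approx -0.054833$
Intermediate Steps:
$p = 5$ ($p = 5 + 0 = 5$)
$u = -2$
$j{\left(d \right)} = -2$
$X = -7938$
$k{\left(o,S \right)} = -2 + S + o$ ($k{\left(o,S \right)} = \left(o + S\right) - 2 = \left(S + o\right) - 2 = -2 + S + o$)
$R{\left(c \right)} = -3 + 2 c \left(-2 + 3 c\right)$ ($R{\left(c \right)} = -3 + \left(c + \left(-2 + c + c\right)\right) \left(c + c\right) = -3 + \left(c + \left(-2 + 2 c\right)\right) 2 c = -3 + \left(-2 + 3 c\right) 2 c = -3 + 2 c \left(-2 + 3 c\right)$)
$\frac{X}{R{\left(-155 \right)}} = - \frac{7938}{-3 - -620 + 6 \left(-155\right)^{2}} = - \frac{7938}{-3 + 620 + 6 \cdot 24025} = - \frac{7938}{-3 + 620 + 144150} = - \frac{7938}{144767} = \left(-7938\right) \frac{1}{144767} = - \frac{1134}{20681}$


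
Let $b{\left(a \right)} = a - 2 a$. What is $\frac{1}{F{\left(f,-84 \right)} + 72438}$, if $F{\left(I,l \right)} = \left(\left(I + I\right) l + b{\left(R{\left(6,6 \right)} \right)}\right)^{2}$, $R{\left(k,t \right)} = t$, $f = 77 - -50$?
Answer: $\frac{1}{455553402} \approx 2.1951 \cdot 10^{-9}$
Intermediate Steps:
$f = 127$ ($f = 77 + 50 = 127$)
$b{\left(a \right)} = - a$
$F{\left(I,l \right)} = \left(-6 + 2 I l\right)^{2}$ ($F{\left(I,l \right)} = \left(\left(I + I\right) l - 6\right)^{2} = \left(2 I l - 6\right)^{2} = \left(-6 + 2 I l\right)^{2}$)
$\frac{1}{F{\left(f,-84 \right)} + 72438} = \frac{1}{4 \left(-3 + 127 \left(-84\right)\right)^{2} + 72438} = \frac{1}{4 \left(-3 - 10668\right)^{2} + 72438} = \frac{1}{4 \left(-10671\right)^{2} + 72438} = \frac{1}{4 \cdot 113870241 + 72438} = \frac{1}{455480964 + 72438} = \frac{1}{455553402}$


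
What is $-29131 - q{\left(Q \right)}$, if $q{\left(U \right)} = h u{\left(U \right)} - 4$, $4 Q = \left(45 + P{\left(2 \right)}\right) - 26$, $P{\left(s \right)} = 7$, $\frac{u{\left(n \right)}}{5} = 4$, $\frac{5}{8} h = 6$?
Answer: $-29319$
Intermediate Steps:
$h = \frac{48}{5}$ ($h = \frac{8}{5} \cdot 6 = \frac{48}{5} \approx 9.6$)
$u{\left(n \right)} = 20$ ($u{\left(n \right)} = 5 \cdot 4 = 20$)
$Q = \frac{13}{2}$ ($Q = \frac{\left(45 + 7\right) - 26}{4} = \frac{52 - 26}{4} = \frac{1}{4} \cdot 26 = \frac{13}{2} \approx 6.5$)
$q{\left(U \right)} = 188$ ($q{\left(U \right)} = \frac{48}{5} \cdot 20 - 4 = 192 - 4 = 188$)
$-29131 - q{\left(Q \right)} = -29131 - 188 = -29319$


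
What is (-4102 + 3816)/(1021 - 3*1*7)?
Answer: -143/500 ≈ -0.28600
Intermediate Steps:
(-4102 + 3816)/(1021 - 3*1*7) = -286/(1021 - 3*7) = -286/(1021 - 21) = -286/1000 = -286*1/1000 = -143/500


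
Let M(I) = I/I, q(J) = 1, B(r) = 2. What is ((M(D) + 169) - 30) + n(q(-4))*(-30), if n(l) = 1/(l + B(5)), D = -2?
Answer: 130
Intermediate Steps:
M(I) = 1
n(l) = 1/(2 + l) (n(l) = 1/(l + 2) = 1/(2 + l))
((M(D) + 169) - 30) + n(q(-4))*(-30) = ((1 + 169) - 30) - 30/(2 + 1) = (170 - 30) - 30/3 = 140 + (⅓)*(-30) = 140 - 10 = 130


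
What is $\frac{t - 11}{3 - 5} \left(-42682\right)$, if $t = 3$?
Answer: $-170728$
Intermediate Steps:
$\frac{t - 11}{3 - 5} \left(-42682\right) = \frac{3 - 11}{3 - 5} \left(-42682\right) = - \frac{8}{-2} \left(-42682\right) = \left(-8\right) \left(- \frac{1}{2}\right) \left(-42682\right) = 4 \left(-42682\right) = -170728$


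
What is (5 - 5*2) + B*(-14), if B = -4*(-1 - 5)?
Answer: -341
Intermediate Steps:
B = 24 (B = -4*(-6) = 24)
(5 - 5*2) + B*(-14) = (5 - 5*2) + 24*(-14) = (5 - 10) - 336 = -5 - 336 = -341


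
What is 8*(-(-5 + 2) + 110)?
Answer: 904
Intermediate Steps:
8*(-(-5 + 2) + 110) = 8*(-1*(-3) + 110) = 8*(3 + 110) = 8*113 = 904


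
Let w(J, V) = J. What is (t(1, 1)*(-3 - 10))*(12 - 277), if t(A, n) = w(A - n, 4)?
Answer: 0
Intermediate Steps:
t(A, n) = A - n
(t(1, 1)*(-3 - 10))*(12 - 277) = ((1 - 1*1)*(-3 - 10))*(12 - 277) = ((1 - 1)*(-13))*(-265) = (0*(-13))*(-265) = 0*(-265) = 0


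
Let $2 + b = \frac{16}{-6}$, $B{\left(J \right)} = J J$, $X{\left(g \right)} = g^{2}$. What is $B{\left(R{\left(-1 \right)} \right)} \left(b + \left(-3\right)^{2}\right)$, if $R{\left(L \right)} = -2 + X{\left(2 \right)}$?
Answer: $\frac{52}{3} \approx 17.333$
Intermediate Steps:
$R{\left(L \right)} = 2$ ($R{\left(L \right)} = -2 + 2^{2} = -2 + 4 = 2$)
$B{\left(J \right)} = J^{2}$
$b = - \frac{14}{3}$ ($b = -2 + \frac{16}{-6} = -2 + 16 \left(- \frac{1}{6}\right) = -2 - \frac{8}{3} = - \frac{14}{3} \approx -4.6667$)
$B{\left(R{\left(-1 \right)} \right)} \left(b + \left(-3\right)^{2}\right) = 2^{2} \left(- \frac{14}{3} + \left(-3\right)^{2}\right) = 4 \left(- \frac{14}{3} + 9\right) = 4 \cdot \frac{13}{3} = \frac{52}{3}$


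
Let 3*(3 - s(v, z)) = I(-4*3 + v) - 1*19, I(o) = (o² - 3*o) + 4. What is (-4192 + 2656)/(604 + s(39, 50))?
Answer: -128/33 ≈ -3.8788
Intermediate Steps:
I(o) = 4 + o² - 3*o
s(v, z) = -4 + v - (-12 + v)²/3 (s(v, z) = 3 - ((4 + (-4*3 + v)² - 3*(-4*3 + v)) - 1*19)/3 = 3 - ((4 + (-12 + v)² - 3*(-12 + v)) - 19)/3 = 3 - ((4 + (-12 + v)² + (36 - 3*v)) - 19)/3 = 3 - ((40 + (-12 + v)² - 3*v) - 19)/3 = 3 - (21 + (-12 + v)² - 3*v)/3 = 3 + (-7 + v - (-12 + v)²/3) = -4 + v - (-12 + v)²/3)
(-4192 + 2656)/(604 + s(39, 50)) = (-4192 + 2656)/(604 + (-52 + 9*39 - ⅓*39²)) = -1536/(604 + (-52 + 351 - ⅓*1521)) = -1536/(604 + (-52 + 351 - 507)) = -1536/(604 - 208) = -1536/396 = -1536*1/396 = -128/33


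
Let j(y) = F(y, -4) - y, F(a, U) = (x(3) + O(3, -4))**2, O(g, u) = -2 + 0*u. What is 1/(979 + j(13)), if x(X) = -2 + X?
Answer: 1/967 ≈ 0.0010341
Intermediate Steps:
O(g, u) = -2 (O(g, u) = -2 + 0 = -2)
F(a, U) = 1 (F(a, U) = ((-2 + 3) - 2)**2 = (1 - 2)**2 = (-1)**2 = 1)
j(y) = 1 - y
1/(979 + j(13)) = 1/(979 + (1 - 1*13)) = 1/(979 + (1 - 13)) = 1/(979 - 12) = 1/967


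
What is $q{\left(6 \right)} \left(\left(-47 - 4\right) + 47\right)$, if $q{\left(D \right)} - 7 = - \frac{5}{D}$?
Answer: $- \frac{74}{3} \approx -24.667$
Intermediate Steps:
$q{\left(D \right)} = 7 - \frac{5}{D}$
$q{\left(6 \right)} \left(\left(-47 - 4\right) + 47\right) = \left(7 - \frac{5}{6}\right) \left(\left(-47 - 4\right) + 47\right) = \left(7 - \frac{5}{6}\right) \left(-51 + 47\right) = \left(7 - \frac{5}{6}\right) \left(-4\right) = \frac{37}{6} \left(-4\right) = - \frac{74}{3}$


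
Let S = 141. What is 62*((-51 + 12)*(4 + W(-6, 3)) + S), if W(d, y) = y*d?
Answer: 42594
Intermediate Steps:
W(d, y) = d*y
62*((-51 + 12)*(4 + W(-6, 3)) + S) = 62*((-51 + 12)*(4 - 6*3) + 141) = 62*(-39*(4 - 18) + 141) = 62*(-39*(-14) + 141) = 62*(546 + 141) = 62*687 = 42594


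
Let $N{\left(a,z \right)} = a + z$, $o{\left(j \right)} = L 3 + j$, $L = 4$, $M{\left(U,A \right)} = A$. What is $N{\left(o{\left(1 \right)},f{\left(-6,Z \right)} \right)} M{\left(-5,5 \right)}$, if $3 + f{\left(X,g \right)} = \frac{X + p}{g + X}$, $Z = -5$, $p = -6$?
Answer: $\frac{610}{11} \approx 55.455$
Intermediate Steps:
$f{\left(X,g \right)} = -3 + \frac{-6 + X}{X + g}$ ($f{\left(X,g \right)} = -3 + \frac{X - 6}{g + X} = -3 + \frac{-6 + X}{X + g}$)
$o{\left(j \right)} = 12 + j$ ($o{\left(j \right)} = 4 \cdot 3 + j = 12 + j$)
$N{\left(o{\left(1 \right)},f{\left(-6,Z \right)} \right)} M{\left(-5,5 \right)} = \left(\left(12 + 1\right) + \frac{-6 - -15 - -12}{-6 - 5}\right) 5 = \left(13 + \frac{-6 + 15 + 12}{-11}\right) 5 = \left(13 - \frac{21}{11}\right) 5 = \frac{122}{11} \cdot 5 = \frac{610}{11}$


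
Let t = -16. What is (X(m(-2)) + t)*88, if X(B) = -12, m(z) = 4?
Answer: -2464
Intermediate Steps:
(X(m(-2)) + t)*88 = (-12 - 16)*88 = -28*88 = -2464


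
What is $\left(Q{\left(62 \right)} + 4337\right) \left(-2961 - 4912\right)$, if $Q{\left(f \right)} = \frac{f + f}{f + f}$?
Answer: $-34153074$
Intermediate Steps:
$Q{\left(f \right)} = 1$ ($Q{\left(f \right)} = \frac{2 f}{2 f} = 2 f \frac{1}{2 f} = 1$)
$\left(Q{\left(62 \right)} + 4337\right) \left(-2961 - 4912\right) = \left(1 + 4337\right) \left(-2961 - 4912\right) = 4338 \left(-7873\right) = -34153074$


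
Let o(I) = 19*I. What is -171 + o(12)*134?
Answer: 30381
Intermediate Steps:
-171 + o(12)*134 = -171 + (19*12)*134 = -171 + 228*134 = -171 + 30552 = 30381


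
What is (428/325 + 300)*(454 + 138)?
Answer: 57973376/325 ≈ 1.7838e+5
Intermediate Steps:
(428/325 + 300)*(454 + 138) = (428*(1/325) + 300)*592 = (428/325 + 300)*592 = (97928/325)*592 = 57973376/325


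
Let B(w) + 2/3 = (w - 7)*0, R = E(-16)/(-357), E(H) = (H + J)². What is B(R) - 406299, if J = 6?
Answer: -1218899/3 ≈ -4.0630e+5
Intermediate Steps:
E(H) = (6 + H)² (E(H) = (H + 6)² = (6 + H)²)
R = -100/357 (R = (6 - 16)²/(-357) = (-10)²*(-1/357) = 100*(-1/357) = -100/357 ≈ -0.28011)
B(w) = -⅔ (B(w) = -⅔ + (w - 7)*0 = -⅔ + (-7 + w)*0 = -⅔ + 0 = -⅔)
B(R) - 406299 = -⅔ - 406299 = -1218899/3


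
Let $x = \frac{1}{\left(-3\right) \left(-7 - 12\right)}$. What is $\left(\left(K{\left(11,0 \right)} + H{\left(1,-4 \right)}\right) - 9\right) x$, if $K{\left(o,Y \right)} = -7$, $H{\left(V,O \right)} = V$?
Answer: $- \frac{5}{19} \approx -0.26316$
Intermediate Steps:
$x = \frac{1}{57}$ ($x = \frac{1}{\left(-3\right) \left(-19\right)} = \frac{1}{57} \approx 0.017544$)
$\left(\left(K{\left(11,0 \right)} + H{\left(1,-4 \right)}\right) - 9\right) x = \left(\left(-7 + 1\right) - 9\right) \frac{1}{57} = \left(-6 - 9\right) \frac{1}{57} = \left(-15\right) \frac{1}{57} = - \frac{5}{19}$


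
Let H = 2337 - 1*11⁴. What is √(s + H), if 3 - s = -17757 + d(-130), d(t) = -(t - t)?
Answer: 4*√341 ≈ 73.865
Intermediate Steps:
d(t) = 0 (d(t) = -1*0 = 0)
s = 17760 (s = 3 - (-17757 + 0) = 3 - 1*(-17757) = 3 + 17757 = 17760)
H = -12304 (H = 2337 - 1*14641 = 2337 - 14641 = -12304)
√(s + H) = √(17760 - 12304) = √5456 = 4*√341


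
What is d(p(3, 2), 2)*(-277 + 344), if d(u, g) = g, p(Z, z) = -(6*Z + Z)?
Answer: 134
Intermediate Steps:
p(Z, z) = -7*Z
d(p(3, 2), 2)*(-277 + 344) = 2*(-277 + 344) = 2*67 = 134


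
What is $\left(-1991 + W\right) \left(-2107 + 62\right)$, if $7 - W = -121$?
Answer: $3809835$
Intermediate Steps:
$W = 128$ ($W = 7 - -121 = 7 + 121 = 128$)
$\left(-1991 + W\right) \left(-2107 + 62\right) = \left(-1991 + 128\right) \left(-2107 + 62\right) = \left(-1863\right) \left(-2045\right) = 3809835$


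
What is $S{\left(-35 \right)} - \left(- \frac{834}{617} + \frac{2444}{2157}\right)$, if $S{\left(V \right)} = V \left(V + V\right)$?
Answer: $\frac{3260920040}{1330869} \approx 2450.2$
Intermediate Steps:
$S{\left(V \right)} = 2 V^{2}$ ($S{\left(V \right)} = V 2 V = 2 V^{2}$)
$S{\left(-35 \right)} - \left(- \frac{834}{617} + \frac{2444}{2157}\right) = 2 \left(-35\right)^{2} - \left(- \frac{834}{617} + \frac{2444}{2157}\right) = 2 \cdot 1225 - - \frac{290990}{1330869} = 2450 + \left(\frac{834}{617} - \frac{2444}{2157}\right) = 2450 + \frac{290990}{1330869} = \frac{3260920040}{1330869}$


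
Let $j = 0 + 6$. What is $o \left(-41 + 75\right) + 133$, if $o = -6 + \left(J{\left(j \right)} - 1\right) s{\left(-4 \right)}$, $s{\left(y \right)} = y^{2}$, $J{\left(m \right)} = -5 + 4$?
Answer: $-1159$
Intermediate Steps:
$j = 6$
$J{\left(m \right)} = -1$
$o = -38$ ($o = -6 + \left(-1 - 1\right) \left(-4\right)^{2} = -6 - 32 = -38$)
$o \left(-41 + 75\right) + 133 = - 38 \left(-41 + 75\right) + 133 = \left(-38\right) 34 + 133 = -1292 + 133 = -1159$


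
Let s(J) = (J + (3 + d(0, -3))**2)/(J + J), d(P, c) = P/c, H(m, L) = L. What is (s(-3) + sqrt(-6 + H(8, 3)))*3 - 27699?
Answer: -27702 + 3*I*sqrt(3) ≈ -27702.0 + 5.1962*I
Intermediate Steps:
s(J) = (9 + J)/(2*J) (s(J) = (J + (3 + 0/(-3))**2)/(J + J) = (J + (3 + 0*(-1/3))**2)/((2*J)) = (J + (3 + 0)**2)*(1/(2*J)) = (J + 3**2)*(1/(2*J)) = (J + 9)*(1/(2*J)) = (9 + J)*(1/(2*J)) = (9 + J)/(2*J))
(s(-3) + sqrt(-6 + H(8, 3)))*3 - 27699 = ((1/2)*(9 - 3)/(-3) + sqrt(-6 + 3))*3 - 27699 = ((1/2)*(-1/3)*6 + sqrt(-3))*3 - 27699 = (-1 + I*sqrt(3))*3 - 27699 = (-3 + 3*I*sqrt(3)) - 27699 = -27702 + 3*I*sqrt(3)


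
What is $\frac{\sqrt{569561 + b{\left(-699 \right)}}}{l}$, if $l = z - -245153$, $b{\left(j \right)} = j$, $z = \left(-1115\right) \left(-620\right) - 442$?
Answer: $\frac{\sqrt{568862}}{936011} \approx 0.00080579$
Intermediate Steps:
$z = 690858$ ($z = 691300 - 442 = 690858$)
$l = 936011$ ($l = 690858 - -245153 = 690858 + 245153 = 936011$)
$\frac{\sqrt{569561 + b{\left(-699 \right)}}}{l} = \frac{\sqrt{569561 - 699}}{936011} = \sqrt{568862} \cdot \frac{1}{936011} = \frac{\sqrt{568862}}{936011}$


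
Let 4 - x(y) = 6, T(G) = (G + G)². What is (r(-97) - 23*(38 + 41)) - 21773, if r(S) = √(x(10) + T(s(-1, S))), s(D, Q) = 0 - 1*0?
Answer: -23590 + I*√2 ≈ -23590.0 + 1.4142*I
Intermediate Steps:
s(D, Q) = 0 (s(D, Q) = 0 + 0 = 0)
T(G) = 4*G² (T(G) = (2*G)² = 4*G²)
x(y) = -2 (x(y) = 4 - 1*6 = 4 - 6 = -2)
r(S) = I*√2 (r(S) = √(-2 + 4*0²) = √(-2 + 4*0) = √(-2 + 0) = √(-2) = I*√2)
(r(-97) - 23*(38 + 41)) - 21773 = (I*√2 - 23*(38 + 41)) - 21773 = (I*√2 - 23*79) - 21773 = (I*√2 - 1817) - 21773 = (-1817 + I*√2) - 21773 = -23590 + I*√2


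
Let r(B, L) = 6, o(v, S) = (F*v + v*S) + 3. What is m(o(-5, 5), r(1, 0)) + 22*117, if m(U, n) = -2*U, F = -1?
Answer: 2608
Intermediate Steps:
o(v, S) = 3 - v + S*v (o(v, S) = (-v + v*S) + 3 = (-v + S*v) + 3 = 3 - v + S*v)
m(o(-5, 5), r(1, 0)) + 22*117 = -2*(3 - 1*(-5) + 5*(-5)) + 22*117 = -2*(3 + 5 - 25) + 2574 = -2*(-17) + 2574 = 34 + 2574 = 2608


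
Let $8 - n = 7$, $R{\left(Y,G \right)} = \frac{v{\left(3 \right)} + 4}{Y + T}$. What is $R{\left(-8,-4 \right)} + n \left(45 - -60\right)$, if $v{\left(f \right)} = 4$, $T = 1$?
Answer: $\frac{727}{7} \approx 103.86$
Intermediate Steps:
$R{\left(Y,G \right)} = \frac{8}{1 + Y}$ ($R{\left(Y,G \right)} = \frac{4 + 4}{Y + 1} = \frac{8}{1 + Y}$)
$n = 1$ ($n = 8 - 7 = 1$)
$R{\left(-8,-4 \right)} + n \left(45 - -60\right) = \frac{8}{1 - 8} + 1 \left(45 - -60\right) = \frac{8}{-7} + 1 \left(45 + 60\right) = 8 \left(- \frac{1}{7}\right) + 1 \cdot 105 = - \frac{8}{7} + 105 = \frac{727}{7}$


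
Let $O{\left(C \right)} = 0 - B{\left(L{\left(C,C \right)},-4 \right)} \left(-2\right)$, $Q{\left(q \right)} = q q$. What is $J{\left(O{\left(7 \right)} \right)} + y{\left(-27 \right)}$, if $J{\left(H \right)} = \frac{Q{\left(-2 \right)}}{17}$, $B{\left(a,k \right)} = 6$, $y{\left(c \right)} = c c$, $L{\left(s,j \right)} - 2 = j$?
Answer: $\frac{12397}{17} \approx 729.24$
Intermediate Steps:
$L{\left(s,j \right)} = 2 + j$
$y{\left(c \right)} = c^{2}$
$Q{\left(q \right)} = q^{2}$
$O{\left(C \right)} = 12$ ($O{\left(C \right)} = 0 - 6 \left(-2\right) = 0 - -12 = 0 + 12 = 12$)
$J{\left(H \right)} = \frac{4}{17}$ ($J{\left(H \right)} = \frac{\left(-2\right)^{2}}{17} = 4 \cdot \frac{1}{17} = \frac{4}{17}$)
$J{\left(O{\left(7 \right)} \right)} + y{\left(-27 \right)} = \frac{4}{17} + \left(-27\right)^{2} = \frac{4}{17} + 729 = \frac{12397}{17}$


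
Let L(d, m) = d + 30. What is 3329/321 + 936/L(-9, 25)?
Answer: 123455/2247 ≈ 54.942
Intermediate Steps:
L(d, m) = 30 + d
3329/321 + 936/L(-9, 25) = 3329/321 + 936/(30 - 9) = 3329*(1/321) + 936/21 = 3329/321 + 936*(1/21) = 3329/321 + 312/7 = 123455/2247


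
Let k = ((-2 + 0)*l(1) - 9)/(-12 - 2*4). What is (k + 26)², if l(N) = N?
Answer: 281961/400 ≈ 704.90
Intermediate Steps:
k = 11/20 (k = ((-2 + 0)*1 - 9)/(-12 - 2*4) = (-2*1 - 9)/(-12 - 8) = (-2 - 9)/(-20) = -11*(-1/20) = 11/20 ≈ 0.55000)
(k + 26)² = (11/20 + 26)² = (531/20)² = 281961/400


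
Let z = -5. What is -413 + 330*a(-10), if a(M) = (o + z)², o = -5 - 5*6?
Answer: 527587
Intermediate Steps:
o = -35 (o = -5 - 30 = -35)
a(M) = 1600 (a(M) = (-35 - 5)² = (-40)² = 1600)
-413 + 330*a(-10) = -413 + 330*1600 = -413 + 528000 = 527587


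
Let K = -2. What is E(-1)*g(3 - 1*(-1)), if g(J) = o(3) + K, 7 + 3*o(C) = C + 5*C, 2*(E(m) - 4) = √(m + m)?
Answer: 20/3 + 5*I*√2/6 ≈ 6.6667 + 1.1785*I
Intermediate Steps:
E(m) = 4 + √2*√m/2 (E(m) = 4 + √(m + m)/2 = 4 + √(2*m)/2 = 4 + (√2*√m)/2 = 4 + √2*√m/2)
o(C) = -7/3 + 2*C (o(C) = -7/3 + (C + 5*C)/3 = -7/3 + (6*C)/3 = -7/3 + 2*C)
g(J) = 5/3 (g(J) = (-7/3 + 2*3) - 2 = (-7/3 + 6) - 2 = 11/3 - 2 = 5/3)
E(-1)*g(3 - 1*(-1)) = (4 + √2*√(-1)/2)*(5/3) = (4 + √2*I/2)*(5/3) = (4 + I*√2/2)*(5/3) = 20/3 + 5*I*√2/6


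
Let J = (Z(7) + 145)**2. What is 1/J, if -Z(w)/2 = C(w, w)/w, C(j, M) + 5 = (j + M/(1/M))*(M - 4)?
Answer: 49/474721 ≈ 0.00010322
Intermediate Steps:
C(j, M) = -5 + (-4 + M)*(j + M**2) (C(j, M) = -5 + (j + M/(1/M))*(M - 4) = -5 + (j + M*M)*(-4 + M) = -5 + (j + M**2)*(-4 + M) = -5 + (-4 + M)*(j + M**2))
Z(w) = -2*(-5 + w**3 - 4*w - 3*w**2)/w (Z(w) = -2*(-5 + w**3 - 4*w - 4*w**2 + w*w)/w = -2*(-5 + w**3 - 4*w - 4*w**2 + w**2)/w = -2*(-5 + w**3 - 4*w - 3*w**2)/w)
J = 474721/49 (J = ((8 - 2*7**2 + 6*7 + 10/7) + 145)**2 = ((8 - 2*49 + 42 + 10*(1/7)) + 145)**2 = ((8 - 98 + 42 + 10/7) + 145)**2 = (-326/7 + 145)**2 = (689/7)**2 = 474721/49 ≈ 9688.2)
1/J = 1/(474721/49) = 49/474721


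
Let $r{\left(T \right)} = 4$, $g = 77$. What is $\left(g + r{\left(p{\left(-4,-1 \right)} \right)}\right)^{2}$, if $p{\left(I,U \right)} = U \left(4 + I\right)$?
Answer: $6561$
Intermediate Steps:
$\left(g + r{\left(p{\left(-4,-1 \right)} \right)}\right)^{2} = \left(77 + 4\right)^{2} = 81^{2} = 6561$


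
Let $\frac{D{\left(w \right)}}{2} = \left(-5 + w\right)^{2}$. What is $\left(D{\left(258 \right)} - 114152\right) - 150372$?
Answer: $-136506$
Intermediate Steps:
$D{\left(w \right)} = 2 \left(-5 + w\right)^{2}$
$\left(D{\left(258 \right)} - 114152\right) - 150372 = \left(2 \left(-5 + 258\right)^{2} - 114152\right) - 150372 = \left(2 \cdot 253^{2} - 114152\right) - 150372 = \left(2 \cdot 64009 - 114152\right) - 150372 = \left(128018 - 114152\right) - 150372 = 13866 - 150372 = -136506$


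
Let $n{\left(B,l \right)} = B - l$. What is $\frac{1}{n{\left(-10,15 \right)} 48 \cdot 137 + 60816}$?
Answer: $- \frac{1}{103584} \approx -9.654 \cdot 10^{-6}$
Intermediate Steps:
$\frac{1}{n{\left(-10,15 \right)} 48 \cdot 137 + 60816} = \frac{1}{\left(-10 - 15\right) 48 \cdot 137 + 60816} = \frac{1}{\left(-25\right) 48 \cdot 137 + 60816} = \frac{1}{\left(-1200\right) 137 + 60816} = \frac{1}{-164400 + 60816} = \frac{1}{-103584} = - \frac{1}{103584}$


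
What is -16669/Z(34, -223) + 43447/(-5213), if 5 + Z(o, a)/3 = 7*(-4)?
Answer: 82594244/516087 ≈ 160.04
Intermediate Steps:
Z(o, a) = -99 (Z(o, a) = -15 + 3*(7*(-4)) = -15 + 3*(-28) = -15 - 84 = -99)
-16669/Z(34, -223) + 43447/(-5213) = -16669/(-99) + 43447/(-5213) = -16669*(-1/99) + 43447*(-1/5213) = 16669/99 - 43447/5213 = 82594244/516087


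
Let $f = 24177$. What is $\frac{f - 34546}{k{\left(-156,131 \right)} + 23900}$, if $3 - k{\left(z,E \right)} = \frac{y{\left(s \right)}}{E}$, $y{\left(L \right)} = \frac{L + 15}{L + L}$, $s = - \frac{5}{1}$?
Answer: $- \frac{1358339}{3131294} \approx -0.43379$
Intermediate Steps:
$s = -5$ ($s = \left(-5\right) 1 = -5$)
$y{\left(L \right)} = \frac{15 + L}{2 L}$
$k{\left(z,E \right)} = 3 + \frac{1}{E}$ ($k{\left(z,E \right)} = 3 - \frac{\frac{1}{2} \frac{1}{-5} \left(15 - 5\right)}{E} = 3 - \frac{\frac{1}{2} \left(- \frac{1}{5}\right) 10}{E} = 3 - - \frac{1}{E} = 3 + \frac{1}{E}$)
$\frac{f - 34546}{k{\left(-156,131 \right)} + 23900} = \frac{24177 - 34546}{\left(3 + \frac{1}{131}\right) + 23900} = - \frac{10369}{\left(3 + \frac{1}{131}\right) + 23900} = - \frac{10369}{\frac{394}{131} + 23900} = - \frac{10369}{\frac{3131294}{131}} = \left(-10369\right) \frac{131}{3131294} = - \frac{1358339}{3131294}$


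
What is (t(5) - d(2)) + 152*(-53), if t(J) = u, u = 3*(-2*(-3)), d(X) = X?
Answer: -8040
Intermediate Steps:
u = 18 (u = 3*6 = 18)
t(J) = 18
(t(5) - d(2)) + 152*(-53) = (18 - 1*2) + 152*(-53) = (18 - 2) - 8056 = 16 - 8056 = -8040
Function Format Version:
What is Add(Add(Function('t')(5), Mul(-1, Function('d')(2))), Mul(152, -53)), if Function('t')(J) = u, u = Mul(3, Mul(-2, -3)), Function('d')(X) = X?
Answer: -8040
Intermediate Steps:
u = 18 (u = Mul(3, 6) = 18)
Function('t')(J) = 18
Add(Add(Function('t')(5), Mul(-1, Function('d')(2))), Mul(152, -53)) = Add(Add(18, Mul(-1, 2)), Mul(152, -53)) = Add(Add(18, -2), -8056) = Add(16, -8056) = -8040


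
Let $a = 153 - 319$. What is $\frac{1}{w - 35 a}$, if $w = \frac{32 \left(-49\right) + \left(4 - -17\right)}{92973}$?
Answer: $\frac{5469}{31774799} \approx 0.00017212$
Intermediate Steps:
$w = - \frac{91}{5469}$ ($w = \left(-1568 + \left(4 + 17\right)\right) \frac{1}{92973} = \left(-1568 + 21\right) \frac{1}{92973} = \left(-1547\right) \frac{1}{92973} = - \frac{91}{5469} \approx -0.016639$)
$a = -166$
$\frac{1}{w - 35 a} = \frac{1}{- \frac{91}{5469} - -5810} = \frac{1}{- \frac{91}{5469} + 5810} = \frac{1}{\frac{31774799}{5469}} = \frac{5469}{31774799}$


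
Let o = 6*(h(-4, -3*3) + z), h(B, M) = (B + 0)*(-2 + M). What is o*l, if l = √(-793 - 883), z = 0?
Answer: 528*I*√419 ≈ 10808.0*I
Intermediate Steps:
h(B, M) = B*(-2 + M)
l = 2*I*√419 (l = √(-1676) = 2*I*√419 ≈ 40.939*I)
o = 264 (o = 6*(-4*(-2 - 3*3) + 0) = 6*(-4*(-2 - 9) + 0) = 6*(-4*(-11) + 0) = 6*(44 + 0) = 6*44 = 264)
o*l = 264*(2*I*√419) = 528*I*√419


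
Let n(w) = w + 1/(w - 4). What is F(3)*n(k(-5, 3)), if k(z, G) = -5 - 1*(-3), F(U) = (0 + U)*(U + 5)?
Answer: -52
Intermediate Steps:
F(U) = U*(5 + U)
k(z, G) = -2 (k(z, G) = -5 + 3 = -2)
n(w) = w + 1/(-4 + w)
F(3)*n(k(-5, 3)) = (3*(5 + 3))*((1 + (-2)² - 4*(-2))/(-4 - 2)) = (3*8)*((1 + 4 + 8)/(-6)) = 24*(-⅙*13) = 24*(-13/6) = -52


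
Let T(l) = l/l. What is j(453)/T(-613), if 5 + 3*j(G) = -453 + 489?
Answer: 31/3 ≈ 10.333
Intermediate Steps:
j(G) = 31/3 (j(G) = -5/3 + (-453 + 489)/3 = -5/3 + (1/3)*36 = -5/3 + 12 = 31/3)
T(l) = 1
j(453)/T(-613) = (31/3)/1 = (31/3)*1 = 31/3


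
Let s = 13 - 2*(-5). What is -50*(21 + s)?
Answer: -2200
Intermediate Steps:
s = 23 (s = 13 + 10 = 23)
-50*(21 + s) = -50*(21 + 23) = -50*44 = -2200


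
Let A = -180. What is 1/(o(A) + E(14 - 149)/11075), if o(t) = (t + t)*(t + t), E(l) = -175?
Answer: 443/57412793 ≈ 7.7161e-6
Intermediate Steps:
o(t) = 4*t² (o(t) = (2*t)*(2*t) = 4*t²)
1/(o(A) + E(14 - 149)/11075) = 1/(4*(-180)² - 175/11075) = 1/(4*32400 - 175*1/11075) = 1/(129600 - 7/443) = 1/(57412793/443) = 443/57412793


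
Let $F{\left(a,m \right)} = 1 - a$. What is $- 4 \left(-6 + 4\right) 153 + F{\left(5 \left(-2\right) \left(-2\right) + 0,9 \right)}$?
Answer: $1205$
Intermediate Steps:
$- 4 \left(-6 + 4\right) 153 + F{\left(5 \left(-2\right) \left(-2\right) + 0,9 \right)} = - 4 \left(-6 + 4\right) 153 + \left(1 - \left(5 \left(-2\right) \left(-2\right) + 0\right)\right) = \left(-4\right) \left(-2\right) 153 + \left(1 - \left(\left(-10\right) \left(-2\right) + 0\right)\right) = 8 \cdot 153 + \left(1 - \left(20 + 0\right)\right) = 1224 + \left(1 - 20\right) = 1224 - 19 = 1205$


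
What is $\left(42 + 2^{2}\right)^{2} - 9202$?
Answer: $-7086$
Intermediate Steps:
$\left(42 + 2^{2}\right)^{2} - 9202 = \left(42 + 4\right)^{2} - 9202 = 46^{2} - 9202 = 2116 - 9202 = -7086$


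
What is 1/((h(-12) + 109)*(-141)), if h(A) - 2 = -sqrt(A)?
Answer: -37/579651 - 2*I*sqrt(3)/1738953 ≈ -6.3832e-5 - 1.9921e-6*I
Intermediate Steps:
h(A) = 2 - sqrt(A)
1/((h(-12) + 109)*(-141)) = 1/(((2 - sqrt(-12)) + 109)*(-141)) = 1/(((2 - 2*I*sqrt(3)) + 109)*(-141)) = 1/((111 - 2*I*sqrt(3))*(-141)) = 1/(-15651 + 282*I*sqrt(3))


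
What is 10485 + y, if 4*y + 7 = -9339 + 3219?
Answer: 35813/4 ≈ 8953.3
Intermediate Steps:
y = -6127/4 (y = -7/4 + (-9339 + 3219)/4 = -7/4 + (1/4)*(-6120) = -7/4 - 1530 = -6127/4 ≈ -1531.8)
10485 + y = 10485 - 6127/4 = 35813/4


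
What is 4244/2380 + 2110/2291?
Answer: 3686201/1363145 ≈ 2.7042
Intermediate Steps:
4244/2380 + 2110/2291 = 4244*(1/2380) + 2110*(1/2291) = 1061/595 + 2110/2291 = 3686201/1363145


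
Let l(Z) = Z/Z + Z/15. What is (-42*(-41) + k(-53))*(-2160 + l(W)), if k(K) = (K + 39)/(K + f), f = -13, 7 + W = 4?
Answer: -613569068/165 ≈ -3.7186e+6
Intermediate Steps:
W = -3 (W = -7 + 4 = -3)
k(K) = (39 + K)/(-13 + K) (k(K) = (K + 39)/(K - 13) = (39 + K)/(-13 + K))
l(Z) = 1 + Z/15 (l(Z) = 1 + Z*(1/15) = 1 + Z/15)
(-42*(-41) + k(-53))*(-2160 + l(W)) = (-42*(-41) + (39 - 53)/(-13 - 53))*(-2160 + (1 + (1/15)*(-3))) = (1722 - 14/(-66))*(-2160 + (1 - ⅕)) = (1722 - 1/66*(-14))*(-2160 + ⅘) = (1722 + 7/33)*(-10796/5) = (56833/33)*(-10796/5) = -613569068/165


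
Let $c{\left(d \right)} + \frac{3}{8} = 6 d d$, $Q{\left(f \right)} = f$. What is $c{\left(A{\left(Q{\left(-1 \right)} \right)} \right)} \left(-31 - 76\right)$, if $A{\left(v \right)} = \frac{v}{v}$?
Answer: $- \frac{4815}{8} \approx -601.88$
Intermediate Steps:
$A{\left(v \right)} = 1$
$c{\left(d \right)} = - \frac{3}{8} + 6 d^{2}$ ($c{\left(d \right)} = - \frac{3}{8} + 6 d d = - \frac{3}{8} + 6 d^{2}$)
$c{\left(A{\left(Q{\left(-1 \right)} \right)} \right)} \left(-31 - 76\right) = \left(- \frac{3}{8} + 6 \cdot 1^{2}\right) \left(-31 - 76\right) = \left(- \frac{3}{8} + 6 \cdot 1\right) \left(-31 - 76\right) = \left(- \frac{3}{8} + 6\right) \left(-107\right) = \frac{45}{8} \left(-107\right) = - \frac{4815}{8}$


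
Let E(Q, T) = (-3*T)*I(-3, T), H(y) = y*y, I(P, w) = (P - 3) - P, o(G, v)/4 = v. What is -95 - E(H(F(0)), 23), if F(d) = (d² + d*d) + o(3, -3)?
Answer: -302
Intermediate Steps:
o(G, v) = 4*v
I(P, w) = -3 (I(P, w) = (-3 + P) - P = -3)
F(d) = -12 + 2*d² (F(d) = (d² + d*d) + 4*(-3) = (d² + d²) - 12 = 2*d² - 12 = -12 + 2*d²)
H(y) = y²
E(Q, T) = 9*T (E(Q, T) = -3*T*(-3) = 9*T)
-95 - E(H(F(0)), 23) = -95 - 9*23 = -95 - 1*207 = -95 - 207 = -302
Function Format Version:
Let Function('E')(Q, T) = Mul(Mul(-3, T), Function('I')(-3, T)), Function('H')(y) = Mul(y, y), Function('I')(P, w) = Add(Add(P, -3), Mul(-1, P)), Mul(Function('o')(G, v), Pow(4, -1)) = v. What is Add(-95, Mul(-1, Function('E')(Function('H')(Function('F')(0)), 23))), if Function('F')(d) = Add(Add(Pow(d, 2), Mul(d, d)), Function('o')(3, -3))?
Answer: -302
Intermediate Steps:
Function('o')(G, v) = Mul(4, v)
Function('I')(P, w) = -3 (Function('I')(P, w) = Add(Add(-3, P), Mul(-1, P)) = -3)
Function('F')(d) = Add(-12, Mul(2, Pow(d, 2))) (Function('F')(d) = Add(Add(Pow(d, 2), Mul(d, d)), Mul(4, -3)) = Add(Add(Pow(d, 2), Pow(d, 2)), -12) = Add(Mul(2, Pow(d, 2)), -12) = Add(-12, Mul(2, Pow(d, 2))))
Function('H')(y) = Pow(y, 2)
Function('E')(Q, T) = Mul(9, T) (Function('E')(Q, T) = Mul(Mul(-3, T), -3) = Mul(9, T))
Add(-95, Mul(-1, Function('E')(Function('H')(Function('F')(0)), 23))) = Add(-95, Mul(-1, Mul(9, 23))) = Add(-95, Mul(-1, 207)) = Add(-95, -207) = -302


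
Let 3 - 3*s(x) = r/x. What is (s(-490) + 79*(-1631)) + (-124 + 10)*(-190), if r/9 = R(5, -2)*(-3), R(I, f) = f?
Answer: -26261051/245 ≈ -1.0719e+5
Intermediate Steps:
r = 54 (r = 9*(-2*(-3)) = 9*6 = 54)
s(x) = 1 - 18/x
(s(-490) + 79*(-1631)) + (-124 + 10)*(-190) = ((-18 - 490)/(-490) + 79*(-1631)) + (-124 + 10)*(-190) = (-1/490*(-508) - 128849) - 114*(-190) = (254/245 - 128849) + 21660 = -31567751/245 + 21660 = -26261051/245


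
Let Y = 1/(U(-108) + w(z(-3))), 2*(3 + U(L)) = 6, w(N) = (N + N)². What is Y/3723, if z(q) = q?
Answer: 1/134028 ≈ 7.4611e-6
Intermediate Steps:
w(N) = 4*N² (w(N) = (2*N)² = 4*N²)
U(L) = 0 (U(L) = -3 + (½)*6 = -3 + 3 = 0)
Y = 1/36 (Y = 1/(0 + 4*(-3)²) = 1/(0 + 4*9) = 1/(0 + 36) = 1/36 ≈ 0.027778)
Y/3723 = (1/36)/3723 = (1/36)*(1/3723) = 1/134028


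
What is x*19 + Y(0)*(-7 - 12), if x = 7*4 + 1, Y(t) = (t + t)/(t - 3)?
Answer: 551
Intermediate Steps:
Y(t) = 2*t/(-3 + t) (Y(t) = (2*t)/(-3 + t) = 2*t/(-3 + t))
x = 29 (x = 28 + 1 = 29)
x*19 + Y(0)*(-7 - 12) = 29*19 + (2*0/(-3 + 0))*(-7 - 12) = 551 + (2*0/(-3))*(-19) = 551 + (2*0*(-⅓))*(-19) = 551 + 0*(-19) = 551 + 0 = 551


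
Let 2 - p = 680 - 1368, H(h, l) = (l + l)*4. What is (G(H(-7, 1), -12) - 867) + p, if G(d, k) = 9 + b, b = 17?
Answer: -151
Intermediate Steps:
H(h, l) = 8*l (H(h, l) = (2*l)*4 = 8*l)
G(d, k) = 26 (G(d, k) = 9 + 17 = 26)
p = 690 (p = 2 - (680 - 1368) = 2 - 1*(-688) = 2 + 688 = 690)
(G(H(-7, 1), -12) - 867) + p = (26 - 867) + 690 = -841 + 690 = -151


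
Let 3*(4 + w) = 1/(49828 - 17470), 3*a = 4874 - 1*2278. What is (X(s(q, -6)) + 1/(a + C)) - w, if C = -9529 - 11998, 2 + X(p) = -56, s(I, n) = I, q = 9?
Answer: -324925475267/6017131890 ≈ -54.000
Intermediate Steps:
X(p) = -58 (X(p) = -2 - 56 = -58)
a = 2596/3 (a = (4874 - 1*2278)/3 = (4874 - 2278)/3 = (1/3)*2596 = 2596/3 ≈ 865.33)
w = -388295/97074 (w = -4 + 1/(3*(49828 - 17470)) = -4 + (1/3)/32358 = -4 + (1/3)*(1/32358) = -4 + 1/97074 = -388295/97074 ≈ -4.0000)
C = -21527
(X(s(q, -6)) + 1/(a + C)) - w = (-58 + 1/(2596/3 - 21527)) - 1*(-388295/97074) = (-58 + 1/(-61985/3)) + 388295/97074 = (-58 - 3/61985) + 388295/97074 = -3595133/61985 + 388295/97074 = -324925475267/6017131890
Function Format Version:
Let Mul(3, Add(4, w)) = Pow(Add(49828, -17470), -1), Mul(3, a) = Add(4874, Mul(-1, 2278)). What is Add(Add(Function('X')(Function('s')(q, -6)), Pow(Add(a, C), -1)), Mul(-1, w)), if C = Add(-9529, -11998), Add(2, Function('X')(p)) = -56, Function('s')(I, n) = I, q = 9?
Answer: Rational(-324925475267, 6017131890) ≈ -54.000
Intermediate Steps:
Function('X')(p) = -58 (Function('X')(p) = Add(-2, -56) = -58)
a = Rational(2596, 3) (a = Mul(Rational(1, 3), Add(4874, Mul(-1, 2278))) = Mul(Rational(1, 3), Add(4874, -2278)) = Mul(Rational(1, 3), 2596) = Rational(2596, 3) ≈ 865.33)
w = Rational(-388295, 97074) (w = Add(-4, Mul(Rational(1, 3), Pow(Add(49828, -17470), -1))) = Add(-4, Mul(Rational(1, 3), Pow(32358, -1))) = Add(-4, Mul(Rational(1, 3), Rational(1, 32358))) = Add(-4, Rational(1, 97074)) = Rational(-388295, 97074) ≈ -4.0000)
C = -21527
Add(Add(Function('X')(Function('s')(q, -6)), Pow(Add(a, C), -1)), Mul(-1, w)) = Add(Add(-58, Pow(Add(Rational(2596, 3), -21527), -1)), Mul(-1, Rational(-388295, 97074))) = Add(Add(-58, Pow(Rational(-61985, 3), -1)), Rational(388295, 97074)) = Add(Add(-58, Rational(-3, 61985)), Rational(388295, 97074)) = Add(Rational(-3595133, 61985), Rational(388295, 97074)) = Rational(-324925475267, 6017131890)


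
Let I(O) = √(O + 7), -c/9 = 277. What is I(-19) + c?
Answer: -2493 + 2*I*√3 ≈ -2493.0 + 3.4641*I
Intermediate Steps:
c = -2493 (c = -9*277 = -2493)
I(O) = √(7 + O)
I(-19) + c = √(7 - 19) - 2493 = √(-12) - 2493 = 2*I*√3 - 2493 = -2493 + 2*I*√3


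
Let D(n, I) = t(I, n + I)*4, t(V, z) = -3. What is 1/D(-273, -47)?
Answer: -1/12 ≈ -0.083333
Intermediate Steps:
D(n, I) = -12 (D(n, I) = -3*4 = -12)
1/D(-273, -47) = 1/(-12) = -1/12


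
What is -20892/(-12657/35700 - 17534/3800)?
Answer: 787280200/187239 ≈ 4204.7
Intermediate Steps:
-20892/(-12657/35700 - 17534/3800) = -20892/(-12657*1/35700 - 17534*1/3800) = -20892/(-4219/11900 - 8767/1900) = -20892/(-561717/113050) = -20892*(-113050/561717) = 787280200/187239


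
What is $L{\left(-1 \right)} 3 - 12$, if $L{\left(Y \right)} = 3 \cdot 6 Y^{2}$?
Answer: $42$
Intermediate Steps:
$L{\left(Y \right)} = 18 Y^{2}$
$L{\left(-1 \right)} 3 - 12 = 18 \left(-1\right)^{2} \cdot 3 - 12 = 18 \cdot 1 \cdot 3 - 12 = 18 \cdot 3 - 12 = 54 - 12 = 42$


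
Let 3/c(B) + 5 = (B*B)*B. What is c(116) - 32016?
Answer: -16657828751/520297 ≈ -32016.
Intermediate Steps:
c(B) = 3/(-5 + B**3) (c(B) = 3/(-5 + (B*B)*B) = 3/(-5 + B**2*B) = 3/(-5 + B**3))
c(116) - 32016 = 3/(-5 + 116**3) - 32016 = 3/(-5 + 1560896) - 32016 = 3/1560891 - 32016 = 3*(1/1560891) - 32016 = 1/520297 - 32016 = -16657828751/520297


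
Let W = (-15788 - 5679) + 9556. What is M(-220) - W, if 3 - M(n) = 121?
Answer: 11793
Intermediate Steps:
W = -11911 (W = -21467 + 9556 = -11911)
M(n) = -118 (M(n) = 3 - 1*121 = 3 - 121 = -118)
M(-220) - W = -118 - 1*(-11911) = -118 + 11911 = 11793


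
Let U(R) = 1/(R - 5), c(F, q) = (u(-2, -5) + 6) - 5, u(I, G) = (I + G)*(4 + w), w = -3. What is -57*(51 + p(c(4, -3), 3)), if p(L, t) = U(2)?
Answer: -2888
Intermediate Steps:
u(I, G) = G + I (u(I, G) = (I + G)*(4 - 3) = (G + I)*1 = G + I)
c(F, q) = -6 (c(F, q) = ((-5 - 2) + 6) - 5 = (-7 + 6) - 5 = -1 - 5 = -6)
U(R) = 1/(-5 + R)
p(L, t) = -⅓ (p(L, t) = 1/(-5 + 2) = 1/(-3) = -⅓)
-57*(51 + p(c(4, -3), 3)) = -57*(51 - ⅓) = -57*152/3 = -2888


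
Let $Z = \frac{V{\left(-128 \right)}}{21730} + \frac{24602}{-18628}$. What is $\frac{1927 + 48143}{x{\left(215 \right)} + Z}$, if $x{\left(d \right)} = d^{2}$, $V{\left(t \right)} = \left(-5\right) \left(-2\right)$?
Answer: $\frac{337794284180}{311845312897} \approx 1.0832$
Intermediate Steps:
$V{\left(t \right)} = 10$
$Z = - \frac{26720759}{20239322}$ ($Z = \frac{10}{21730} + \frac{24602}{-18628} = 10 \cdot \frac{1}{21730} + 24602 \left(- \frac{1}{18628}\right) = \frac{1}{2173} - \frac{12301}{9314} = - \frac{26720759}{20239322} \approx -1.3202$)
$\frac{1927 + 48143}{x{\left(215 \right)} + Z} = \frac{1927 + 48143}{215^{2} - \frac{26720759}{20239322}} = \frac{50070}{46225 - \frac{26720759}{20239322}} = \frac{50070}{\frac{935535938691}{20239322}} = 50070 \cdot \frac{20239322}{935535938691} = \frac{337794284180}{311845312897}$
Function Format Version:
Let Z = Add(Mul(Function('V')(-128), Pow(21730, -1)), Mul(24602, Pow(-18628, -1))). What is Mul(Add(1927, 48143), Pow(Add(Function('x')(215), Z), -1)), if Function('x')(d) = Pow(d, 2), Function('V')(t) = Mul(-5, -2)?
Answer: Rational(337794284180, 311845312897) ≈ 1.0832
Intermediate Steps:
Function('V')(t) = 10
Z = Rational(-26720759, 20239322) (Z = Add(Mul(10, Pow(21730, -1)), Mul(24602, Pow(-18628, -1))) = Add(Mul(10, Rational(1, 21730)), Mul(24602, Rational(-1, 18628))) = Add(Rational(1, 2173), Rational(-12301, 9314)) = Rational(-26720759, 20239322) ≈ -1.3202)
Mul(Add(1927, 48143), Pow(Add(Function('x')(215), Z), -1)) = Mul(Add(1927, 48143), Pow(Add(Pow(215, 2), Rational(-26720759, 20239322)), -1)) = Mul(50070, Pow(Add(46225, Rational(-26720759, 20239322)), -1)) = Mul(50070, Pow(Rational(935535938691, 20239322), -1)) = Mul(50070, Rational(20239322, 935535938691)) = Rational(337794284180, 311845312897)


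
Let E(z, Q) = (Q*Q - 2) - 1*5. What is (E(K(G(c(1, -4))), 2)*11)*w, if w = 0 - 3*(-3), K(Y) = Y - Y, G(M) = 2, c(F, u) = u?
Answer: -297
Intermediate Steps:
K(Y) = 0
E(z, Q) = -7 + Q² (E(z, Q) = (Q² - 2) - 5 = (-2 + Q²) - 5 = -7 + Q²)
w = 9 (w = 0 + 9 = 9)
(E(K(G(c(1, -4))), 2)*11)*w = ((-7 + 2²)*11)*9 = ((-7 + 4)*11)*9 = -3*11*9 = -33*9 = -297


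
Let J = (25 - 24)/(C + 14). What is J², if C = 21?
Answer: 1/1225 ≈ 0.00081633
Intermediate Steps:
J = 1/35 (J = (25 - 24)/(21 + 14) = 1/35 ≈ 0.028571)
J² = (1/35)² = 1/1225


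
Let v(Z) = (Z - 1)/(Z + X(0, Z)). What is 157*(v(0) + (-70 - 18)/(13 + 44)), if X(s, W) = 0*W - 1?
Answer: -4867/57 ≈ -85.386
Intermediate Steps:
X(s, W) = -1 (X(s, W) = 0 - 1 = -1)
v(Z) = 1 (v(Z) = (Z - 1)/(Z - 1) = (-1 + Z)/(-1 + Z) = 1)
157*(v(0) + (-70 - 18)/(13 + 44)) = 157*(1 + (-70 - 18)/(13 + 44)) = 157*(1 - 88/57) = 157*(-31/57) = -4867/57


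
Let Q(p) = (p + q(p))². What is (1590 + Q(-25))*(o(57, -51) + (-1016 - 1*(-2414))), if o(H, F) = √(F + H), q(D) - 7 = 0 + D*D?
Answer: 517314522 + 370039*√6 ≈ 5.1822e+8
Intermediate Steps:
q(D) = 7 + D² (q(D) = 7 + (0 + D*D) = 7 + (0 + D²) = 7 + D²)
Q(p) = (7 + p + p²)² (Q(p) = (p + (7 + p²))² = (7 + p + p²)²)
(1590 + Q(-25))*(o(57, -51) + (-1016 - 1*(-2414))) = (1590 + (7 - 25 + (-25)²)²)*(√(-51 + 57) + (-1016 - 1*(-2414))) = (1590 + (7 - 25 + 625)²)*(√6 + (-1016 + 2414)) = (1590 + 607²)*(√6 + 1398) = (1590 + 368449)*(1398 + √6) = 370039*(1398 + √6) = 517314522 + 370039*√6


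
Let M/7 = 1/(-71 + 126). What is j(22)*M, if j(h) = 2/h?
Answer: 7/605 ≈ 0.011570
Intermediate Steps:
M = 7/55 (M = 7/(-71 + 126) = 7/55 ≈ 0.12727)
j(22)*M = (2/22)*(7/55) = (2*(1/22))*(7/55) = (1/11)*(7/55) = 7/605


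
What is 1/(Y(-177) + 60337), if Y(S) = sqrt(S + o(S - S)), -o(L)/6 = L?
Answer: 60337/3640553746 - I*sqrt(177)/3640553746 ≈ 1.6574e-5 - 3.6544e-9*I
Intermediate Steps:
o(L) = -6*L
Y(S) = sqrt(S) (Y(S) = sqrt(S - 6*(S - S)) = sqrt(S - 6*0) = sqrt(S + 0) = sqrt(S))
1/(Y(-177) + 60337) = 1/(sqrt(-177) + 60337) = 1/(I*sqrt(177) + 60337) = 1/(60337 + I*sqrt(177))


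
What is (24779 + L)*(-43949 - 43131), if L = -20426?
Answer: -379059240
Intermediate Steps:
(24779 + L)*(-43949 - 43131) = (24779 - 20426)*(-43949 - 43131) = 4353*(-87080) = -379059240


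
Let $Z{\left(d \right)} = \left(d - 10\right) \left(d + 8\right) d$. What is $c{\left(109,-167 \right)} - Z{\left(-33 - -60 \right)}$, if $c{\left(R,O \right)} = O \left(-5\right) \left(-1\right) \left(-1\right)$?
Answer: $-15230$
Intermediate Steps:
$Z{\left(d \right)} = d \left(-10 + d\right) \left(8 + d\right)$ ($Z{\left(d \right)} = \left(-10 + d\right) \left(8 + d\right) d = d \left(-10 + d\right) \left(8 + d\right)$)
$c{\left(R,O \right)} = - 5 O$ ($c{\left(R,O \right)} = O 5 \left(-1\right) = O \left(-5\right) = - 5 O$)
$c{\left(109,-167 \right)} - Z{\left(-33 - -60 \right)} = \left(-5\right) \left(-167\right) - \left(-33 - -60\right) \left(-80 + \left(-33 - -60\right)^{2} - 2 \left(-33 - -60\right)\right) = 835 - \left(-33 + 60\right) \left(-80 + \left(-33 + 60\right)^{2} - 2 \left(-33 + 60\right)\right) = 835 - 27 \left(-80 + 27^{2} - 54\right) = 835 - 27 \left(-80 + 729 - 54\right) = 835 - 27 \cdot 595 = 835 - 16065 = -15230$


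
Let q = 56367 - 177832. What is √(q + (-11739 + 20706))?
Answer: I*√112498 ≈ 335.41*I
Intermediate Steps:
q = -121465
√(q + (-11739 + 20706)) = √(-121465 + (-11739 + 20706)) = √(-121465 + 8967) = √(-112498) = I*√112498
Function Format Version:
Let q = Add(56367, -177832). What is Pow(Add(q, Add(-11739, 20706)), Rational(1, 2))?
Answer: Mul(I, Pow(112498, Rational(1, 2))) ≈ Mul(335.41, I)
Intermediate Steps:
q = -121465
Pow(Add(q, Add(-11739, 20706)), Rational(1, 2)) = Pow(Add(-121465, Add(-11739, 20706)), Rational(1, 2)) = Pow(Add(-121465, 8967), Rational(1, 2)) = Pow(-112498, Rational(1, 2)) = Mul(I, Pow(112498, Rational(1, 2)))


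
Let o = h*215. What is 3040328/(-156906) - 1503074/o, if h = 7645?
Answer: -2616576227222/128951234775 ≈ -20.291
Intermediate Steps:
o = 1643675 (o = 7645*215 = 1643675)
3040328/(-156906) - 1503074/o = 3040328/(-156906) - 1503074/1643675 = 3040328*(-1/156906) - 1503074*1/1643675 = -1520164/78453 - 1503074/1643675 = -2616576227222/128951234775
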